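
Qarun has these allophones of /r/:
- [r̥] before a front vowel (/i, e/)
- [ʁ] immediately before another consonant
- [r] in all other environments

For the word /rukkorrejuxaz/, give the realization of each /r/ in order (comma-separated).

Occurrence 1 (position 1): no conditioning environment matches → elsewhere allophone [r].
Occurrence 2 (position 6): immediately before another consonant → [ʁ].
Occurrence 3 (position 7): before a front vowel (/i, e/) → [r̥].

[r], [ʁ], [r̥]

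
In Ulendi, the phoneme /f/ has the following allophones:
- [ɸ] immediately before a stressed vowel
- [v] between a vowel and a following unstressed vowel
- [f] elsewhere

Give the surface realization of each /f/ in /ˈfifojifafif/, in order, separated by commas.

[ɸ], [v], [v], [v], [f]

Occurrence 1 (position 1): immediately before a stressed vowel → [ɸ].
Occurrence 2 (position 3): between a vowel and a following unstressed vowel → [v].
Occurrence 3 (position 7): between a vowel and a following unstressed vowel → [v].
Occurrence 4 (position 9): between a vowel and a following unstressed vowel → [v].
Occurrence 5 (position 11): no conditioning environment matches → elsewhere allophone [f].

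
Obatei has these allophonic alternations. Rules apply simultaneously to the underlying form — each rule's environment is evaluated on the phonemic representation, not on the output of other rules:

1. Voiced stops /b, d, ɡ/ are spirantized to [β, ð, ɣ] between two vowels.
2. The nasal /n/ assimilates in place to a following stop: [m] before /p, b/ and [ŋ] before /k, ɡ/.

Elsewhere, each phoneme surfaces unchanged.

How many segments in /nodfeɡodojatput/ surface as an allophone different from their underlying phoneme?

Segments that undergo a rule: /ɡ/ → [ɣ] (rule 1); /d/ → [ð] (rule 1).
All other segments surface unchanged.

2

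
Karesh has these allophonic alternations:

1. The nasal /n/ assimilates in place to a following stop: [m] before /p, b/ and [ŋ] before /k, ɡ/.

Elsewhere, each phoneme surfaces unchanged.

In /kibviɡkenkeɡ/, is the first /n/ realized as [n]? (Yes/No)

/n/ (between /e/ and /k/) occurs before a labial or velar stop → [ŋ] by rule 1.
The actual realization is [ŋ], not [n].

No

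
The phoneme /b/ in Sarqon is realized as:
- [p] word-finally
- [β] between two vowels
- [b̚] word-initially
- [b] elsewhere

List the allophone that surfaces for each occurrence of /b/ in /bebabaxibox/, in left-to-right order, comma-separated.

[b̚], [β], [β], [β]

Occurrence 1 (position 1): word-initially → [b̚].
Occurrence 2 (position 3): between two vowels → [β].
Occurrence 3 (position 5): between two vowels → [β].
Occurrence 4 (position 9): between two vowels → [β].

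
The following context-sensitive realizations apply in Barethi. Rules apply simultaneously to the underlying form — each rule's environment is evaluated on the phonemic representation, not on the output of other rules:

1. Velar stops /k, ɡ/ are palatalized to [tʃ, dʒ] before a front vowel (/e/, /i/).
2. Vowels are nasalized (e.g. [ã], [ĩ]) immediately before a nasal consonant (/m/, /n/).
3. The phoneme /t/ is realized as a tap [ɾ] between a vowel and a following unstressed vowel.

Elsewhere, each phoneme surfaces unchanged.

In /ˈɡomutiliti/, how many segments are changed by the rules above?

Segments that undergo a rule: /o/ → [õ] (rule 2); /t/ → [ɾ] (rule 3); /t/ → [ɾ] (rule 3).
All other segments surface unchanged.

3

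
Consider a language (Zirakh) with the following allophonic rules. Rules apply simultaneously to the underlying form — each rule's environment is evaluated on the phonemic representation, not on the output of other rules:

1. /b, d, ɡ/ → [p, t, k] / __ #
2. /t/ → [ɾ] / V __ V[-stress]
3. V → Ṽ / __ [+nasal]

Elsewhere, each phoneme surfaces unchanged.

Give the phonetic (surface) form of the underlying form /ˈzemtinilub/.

/z/ (word-initial): no rule targets it → [z].
/e/ (between /z/ and /m/) occurs before a nasal consonant → [ẽ] by rule 3.
/m/ (between /e/ and /t/): no rule targets it → [m].
/t/ (between /m/ and /i/) fails the environment for rule 2, so it stays [t].
Rule 3 applies to /i/ (between /t/ and /n/: before a nasal consonant) → [ĩ].
/n/ stays [n].
/i/ — between /n/ and /l/; rule 3 does not apply here → [i].
/l/ (between /i/ and /u/) is unaffected → [l].
/u/ (between /l/ and /b/): rule 3 targets it, but not before a nasal consonant → unchanged [u].
/b/ (word-final) occurs word-finally → [p] by rule 1.

[ˈzẽmtĩnilup]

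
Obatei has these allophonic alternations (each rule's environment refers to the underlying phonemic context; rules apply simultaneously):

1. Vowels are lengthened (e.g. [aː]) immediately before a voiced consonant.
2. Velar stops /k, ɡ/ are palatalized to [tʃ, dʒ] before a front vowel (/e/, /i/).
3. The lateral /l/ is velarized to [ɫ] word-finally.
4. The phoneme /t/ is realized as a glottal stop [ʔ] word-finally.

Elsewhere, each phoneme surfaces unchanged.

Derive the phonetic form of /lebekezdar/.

/l/ (word-initial): rule 3 targets it, but not word-finally → unchanged [l].
/e/ (between /l/ and /b/) occurs before a voiced consonant → [eː] by rule 1.
/b/ (between /e/ and /e/): no rule targets it → [b].
/e/ — between /b/ and /k/; rule 1 does not apply here → [e].
Rule 2 applies to /k/ (between /e/ and /e/: before a front vowel) → [tʃ].
/e/ (between /k/ and /z/) occurs before a voiced consonant → [eː] by rule 1.
/z/ stays [z].
/d/ — not in any rule's target class → [d].
/a/ — between /d/ and /r/, before a voiced consonant — surfaces as [aː] (rule 1).
/r/ stays [r].

[leːbetʃeːzdaːr]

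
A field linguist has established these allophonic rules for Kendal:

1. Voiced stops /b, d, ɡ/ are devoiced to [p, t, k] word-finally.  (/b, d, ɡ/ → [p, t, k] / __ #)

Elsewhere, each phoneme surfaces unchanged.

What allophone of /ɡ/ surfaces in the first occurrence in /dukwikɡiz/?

/ɡ/ (between /k/ and /i/) is in the target of rule 1 but the environment (word-finally) is not met → [ɡ].

[ɡ]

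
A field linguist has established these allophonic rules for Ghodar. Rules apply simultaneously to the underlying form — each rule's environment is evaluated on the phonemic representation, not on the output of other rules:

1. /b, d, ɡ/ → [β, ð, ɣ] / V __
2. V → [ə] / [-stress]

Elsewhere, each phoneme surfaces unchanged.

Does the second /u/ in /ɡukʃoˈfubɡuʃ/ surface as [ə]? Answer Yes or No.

/u/ (between /f/ and /b/): rule 2 targets it, but not in an unstressed syllable → unchanged [u].
The actual realization is [u], not [ə].

No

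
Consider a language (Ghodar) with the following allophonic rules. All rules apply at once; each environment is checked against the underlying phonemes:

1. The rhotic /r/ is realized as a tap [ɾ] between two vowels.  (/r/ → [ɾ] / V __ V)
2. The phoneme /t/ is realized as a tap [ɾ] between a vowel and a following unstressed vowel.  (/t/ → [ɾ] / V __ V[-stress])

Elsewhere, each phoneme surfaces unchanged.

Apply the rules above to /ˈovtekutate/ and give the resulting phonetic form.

/t/ (between /v/ and /e/): rule 2 targets it, but not between a vowel and a following unstressed vowel → unchanged [t].
/t/ — between /u/ and /a/, between a vowel and a following unstressed vowel — surfaces as [ɾ] (rule 2).
Rule 2 applies to /t/ (between /a/ and /e/: between a vowel and a following unstressed vowel) → [ɾ].

[ˈovtekuɾaɾe]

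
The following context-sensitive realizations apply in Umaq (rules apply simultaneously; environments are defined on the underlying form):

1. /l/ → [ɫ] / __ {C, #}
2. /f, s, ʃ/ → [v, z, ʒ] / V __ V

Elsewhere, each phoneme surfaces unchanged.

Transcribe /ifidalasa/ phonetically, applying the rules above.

/i/ (word-initial) is unaffected → [i].
/f/ — between /i/ and /i/, between two vowels — surfaces as [v] (rule 2).
/i/ (between /f/ and /d/) is unaffected → [i].
/d/ stays [d].
/a/ stays [a].
/l/ — between /a/ and /a/; rule 1 does not apply here → [l].
/a/ — not in any rule's target class → [a].
Rule 2 applies to /s/ (between /a/ and /a/: between two vowels) → [z].
/a/ (word-final): no rule targets it → [a].

[ividalaza]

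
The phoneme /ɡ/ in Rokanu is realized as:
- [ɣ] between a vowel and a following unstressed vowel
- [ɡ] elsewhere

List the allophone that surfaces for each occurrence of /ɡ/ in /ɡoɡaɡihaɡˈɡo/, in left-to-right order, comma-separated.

Occurrence 1 (position 1): no conditioning environment matches → elsewhere allophone [ɡ].
Occurrence 2 (position 3): between a vowel and a following unstressed vowel → [ɣ].
Occurrence 3 (position 5): between a vowel and a following unstressed vowel → [ɣ].
Occurrence 4 (position 9): no conditioning environment matches → elsewhere allophone [ɡ].
Occurrence 5 (position 10): no conditioning environment matches → elsewhere allophone [ɡ].

[ɡ], [ɣ], [ɣ], [ɡ], [ɡ]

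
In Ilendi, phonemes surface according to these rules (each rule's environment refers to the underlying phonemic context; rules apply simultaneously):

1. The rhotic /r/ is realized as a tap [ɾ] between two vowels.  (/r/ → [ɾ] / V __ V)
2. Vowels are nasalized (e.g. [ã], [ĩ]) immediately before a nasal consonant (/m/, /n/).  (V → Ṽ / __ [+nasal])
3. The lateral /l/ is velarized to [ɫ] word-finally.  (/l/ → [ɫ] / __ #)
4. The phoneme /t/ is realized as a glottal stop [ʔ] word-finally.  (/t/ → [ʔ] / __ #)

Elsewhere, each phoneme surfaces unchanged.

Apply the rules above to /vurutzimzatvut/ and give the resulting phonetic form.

/v/ (word-initial): no rule targets it → [v].
/u/ (between /v/ and /r/): rule 2 targets it, but not before a nasal consonant → unchanged [u].
/r/ (between /u/ and /u/): between two vowels, so rule 1 applies → [ɾ].
/u/ (between /r/ and /t/) fails the environment for rule 2, so it stays [u].
/t/ — between /u/ and /z/; rule 4 does not apply here → [t].
/z/ stays [z].
/i/ meets the environment for rule 2 (before a nasal consonant) → [ĩ].
/m/ (between /i/ and /z/): no rule targets it → [m].
/z/ — not in any rule's target class → [z].
/a/ (between /z/ and /t/): rule 2 targets it, but not before a nasal consonant → unchanged [a].
/t/ — between /a/ and /v/; rule 4 does not apply here → [t].
/v/ (between /t/ and /u/) is unaffected → [v].
/u/ — between /v/ and /t/; rule 2 does not apply here → [u].
Rule 4 applies to /t/ (word-final: word-finally) → [ʔ].

[vuɾutzĩmzatvuʔ]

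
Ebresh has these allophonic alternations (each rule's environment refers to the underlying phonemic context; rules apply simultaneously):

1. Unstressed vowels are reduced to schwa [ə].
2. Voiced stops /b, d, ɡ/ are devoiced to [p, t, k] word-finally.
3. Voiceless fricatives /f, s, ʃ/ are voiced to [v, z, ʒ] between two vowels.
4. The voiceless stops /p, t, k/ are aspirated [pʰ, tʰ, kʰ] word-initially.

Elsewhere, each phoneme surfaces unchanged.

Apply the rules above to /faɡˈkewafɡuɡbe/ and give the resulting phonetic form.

/f/ (word-initial) is in the target of rule 3 but the environment (between two vowels) is not met → [f].
/a/ (between /f/ and /ɡ/) occurs in an unstressed syllable → [ə] by rule 1.
/ɡ/ (between /a/ and /k/) fails the environment for rule 2, so it stays [ɡ].
/k/ — between /ɡ/ and /e/; rule 4 does not apply here → [k].
/e/ — between /k/ and /w/; rule 1 does not apply here → [e].
/a/ (between /w/ and /f/) occurs in an unstressed syllable → [ə] by rule 1.
/f/ (between /a/ and /ɡ/): rule 3 targets it, but not between two vowels → unchanged [f].
/ɡ/ — between /f/ and /u/; rule 2 does not apply here → [ɡ].
Rule 1 applies to /u/ (between /ɡ/ and /ɡ/: in an unstressed syllable) → [ə].
/ɡ/ — between /u/ and /b/; rule 2 does not apply here → [ɡ].
/b/ — between /ɡ/ and /e/; rule 2 does not apply here → [b].
/e/ (word-final) occurs in an unstressed syllable → [ə] by rule 1.

[fəɡˈkewəfɡəɡbə]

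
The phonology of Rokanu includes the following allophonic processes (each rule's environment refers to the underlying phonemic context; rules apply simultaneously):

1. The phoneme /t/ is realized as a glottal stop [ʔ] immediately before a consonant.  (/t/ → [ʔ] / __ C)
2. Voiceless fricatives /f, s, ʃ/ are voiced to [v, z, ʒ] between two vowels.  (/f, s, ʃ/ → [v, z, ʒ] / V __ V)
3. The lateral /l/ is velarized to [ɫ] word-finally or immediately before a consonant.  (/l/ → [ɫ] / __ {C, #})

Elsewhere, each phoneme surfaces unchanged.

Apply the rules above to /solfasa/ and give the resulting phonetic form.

/s/ (word-initial) fails the environment for rule 2, so it stays [s].
/o/ — not in any rule's target class → [o].
/l/ — between /o/ and /f/, word-finally or immediately before a consonant — surfaces as [ɫ] (rule 3).
/f/ (between /l/ and /a/) fails the environment for rule 2, so it stays [f].
/a/ — not in any rule's target class → [a].
/s/ (between /a/ and /a/): between two vowels, so rule 2 applies → [z].
/a/ (word-final): no rule targets it → [a].

[soɫfaza]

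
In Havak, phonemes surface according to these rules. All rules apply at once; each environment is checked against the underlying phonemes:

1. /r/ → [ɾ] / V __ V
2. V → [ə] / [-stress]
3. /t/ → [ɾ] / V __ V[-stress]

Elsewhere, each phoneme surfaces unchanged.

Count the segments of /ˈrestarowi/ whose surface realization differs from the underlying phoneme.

Segments that undergo a rule: /a/ → [ə] (rule 2); /r/ → [ɾ] (rule 1); /o/ → [ə] (rule 2); /i/ → [ə] (rule 2).
All other segments surface unchanged.

4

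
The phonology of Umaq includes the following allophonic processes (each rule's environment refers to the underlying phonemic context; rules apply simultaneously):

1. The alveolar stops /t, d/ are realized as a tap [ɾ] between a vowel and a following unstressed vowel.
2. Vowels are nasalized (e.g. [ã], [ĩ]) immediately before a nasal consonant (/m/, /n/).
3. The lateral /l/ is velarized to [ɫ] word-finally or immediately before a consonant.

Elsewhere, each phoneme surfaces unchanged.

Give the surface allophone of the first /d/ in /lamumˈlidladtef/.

[d]

/d/ (between /i/ and /l/) is in the target of rule 1 but the environment (between a vowel and a following unstressed vowel) is not met → [d].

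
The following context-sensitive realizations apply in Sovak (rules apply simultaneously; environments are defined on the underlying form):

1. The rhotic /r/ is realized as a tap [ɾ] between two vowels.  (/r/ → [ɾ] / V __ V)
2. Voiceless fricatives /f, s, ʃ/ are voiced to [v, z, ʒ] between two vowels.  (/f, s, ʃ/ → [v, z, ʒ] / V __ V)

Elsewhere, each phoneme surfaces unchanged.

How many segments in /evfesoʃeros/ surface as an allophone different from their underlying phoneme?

3

Segments that undergo a rule: /s/ → [z] (rule 2); /ʃ/ → [ʒ] (rule 2); /r/ → [ɾ] (rule 1).
All other segments surface unchanged.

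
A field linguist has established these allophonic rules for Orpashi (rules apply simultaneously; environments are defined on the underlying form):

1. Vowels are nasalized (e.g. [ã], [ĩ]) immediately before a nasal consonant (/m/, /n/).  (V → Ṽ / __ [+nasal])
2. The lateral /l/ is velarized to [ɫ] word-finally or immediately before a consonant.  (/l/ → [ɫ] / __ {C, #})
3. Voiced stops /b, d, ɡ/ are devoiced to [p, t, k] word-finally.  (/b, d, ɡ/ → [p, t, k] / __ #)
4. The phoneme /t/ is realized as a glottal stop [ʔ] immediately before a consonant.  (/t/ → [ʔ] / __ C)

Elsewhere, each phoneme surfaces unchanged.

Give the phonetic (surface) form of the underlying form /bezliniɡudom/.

[bezlĩniɡudõm]

/b/ (word-initial) fails the environment for rule 3, so it stays [b].
/e/ (between /b/ and /z/) is in the target of rule 1 but the environment (before a nasal consonant) is not met → [e].
/z/ stays [z].
/l/ (between /z/ and /i/) is in the target of rule 2 but the environment (word-finally or immediately before a consonant) is not met → [l].
/i/ — between /l/ and /n/, before a nasal consonant — surfaces as [ĩ] (rule 1).
/n/ — not in any rule's target class → [n].
/i/ (between /n/ and /ɡ/) fails the environment for rule 1, so it stays [i].
/ɡ/ — between /i/ and /u/; rule 3 does not apply here → [ɡ].
/u/ (between /ɡ/ and /d/): rule 1 targets it, but not before a nasal consonant → unchanged [u].
/d/ (between /u/ and /o/) fails the environment for rule 3, so it stays [d].
/o/ meets the environment for rule 1 (before a nasal consonant) → [õ].
/m/ (word-final): no rule targets it → [m].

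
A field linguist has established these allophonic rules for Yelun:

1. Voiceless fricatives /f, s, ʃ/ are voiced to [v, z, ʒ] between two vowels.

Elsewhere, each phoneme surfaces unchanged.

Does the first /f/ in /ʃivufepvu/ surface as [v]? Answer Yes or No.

/f/ (between /u/ and /e/) occurs between two vowels → [v] by rule 1.
The actual realization is [v], which matches [v].

Yes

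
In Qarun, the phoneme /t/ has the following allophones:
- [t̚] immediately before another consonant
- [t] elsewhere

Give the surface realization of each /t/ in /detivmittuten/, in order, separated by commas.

Occurrence 1 (position 3): no conditioning environment matches → elsewhere allophone [t].
Occurrence 2 (position 8): immediately before another consonant → [t̚].
Occurrence 3 (position 9): no conditioning environment matches → elsewhere allophone [t].
Occurrence 4 (position 11): no conditioning environment matches → elsewhere allophone [t].

[t], [t̚], [t], [t]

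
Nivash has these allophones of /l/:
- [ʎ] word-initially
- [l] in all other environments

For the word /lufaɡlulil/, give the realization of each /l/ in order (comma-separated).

[ʎ], [l], [l], [l]

Occurrence 1 (position 1): word-initially → [ʎ].
Occurrence 2 (position 6): no conditioning environment matches → elsewhere allophone [l].
Occurrence 3 (position 8): no conditioning environment matches → elsewhere allophone [l].
Occurrence 4 (position 10): no conditioning environment matches → elsewhere allophone [l].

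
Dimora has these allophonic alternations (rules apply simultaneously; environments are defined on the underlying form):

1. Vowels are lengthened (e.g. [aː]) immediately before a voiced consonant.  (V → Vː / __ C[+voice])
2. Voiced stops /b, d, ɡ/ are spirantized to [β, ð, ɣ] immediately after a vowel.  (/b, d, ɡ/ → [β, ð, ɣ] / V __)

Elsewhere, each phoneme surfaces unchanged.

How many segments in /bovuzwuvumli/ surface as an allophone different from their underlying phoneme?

Segments that undergo a rule: /o/ → [oː] (rule 1); /u/ → [uː] (rule 1); /u/ → [uː] (rule 1); /u/ → [uː] (rule 1).
All other segments surface unchanged.

4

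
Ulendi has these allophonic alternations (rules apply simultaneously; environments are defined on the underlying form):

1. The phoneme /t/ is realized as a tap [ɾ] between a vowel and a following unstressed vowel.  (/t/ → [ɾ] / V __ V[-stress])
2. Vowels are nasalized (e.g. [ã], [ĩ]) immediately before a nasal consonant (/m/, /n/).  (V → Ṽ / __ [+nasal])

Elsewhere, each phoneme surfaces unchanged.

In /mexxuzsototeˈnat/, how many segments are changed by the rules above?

3

Segments that undergo a rule: /t/ → [ɾ] (rule 1); /t/ → [ɾ] (rule 1); /e/ → [ẽ] (rule 2).
All other segments surface unchanged.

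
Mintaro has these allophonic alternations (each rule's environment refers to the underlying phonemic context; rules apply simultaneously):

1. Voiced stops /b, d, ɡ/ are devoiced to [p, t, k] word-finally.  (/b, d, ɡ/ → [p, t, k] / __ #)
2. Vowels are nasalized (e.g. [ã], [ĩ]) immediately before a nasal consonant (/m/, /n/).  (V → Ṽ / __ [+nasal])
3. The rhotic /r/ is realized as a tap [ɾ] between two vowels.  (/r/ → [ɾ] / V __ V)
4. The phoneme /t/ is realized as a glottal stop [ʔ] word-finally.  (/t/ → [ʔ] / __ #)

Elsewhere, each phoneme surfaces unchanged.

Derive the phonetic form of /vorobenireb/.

[voɾobẽniɾep]

/v/ (word-initial) is unaffected → [v].
/o/ — between /v/ and /r/; rule 2 does not apply here → [o].
/r/ meets the environment for rule 3 (between two vowels) → [ɾ].
/o/ (between /r/ and /b/) fails the environment for rule 2, so it stays [o].
/b/ (between /o/ and /e/): rule 1 targets it, but not word-finally → unchanged [b].
/e/ — between /b/ and /n/, before a nasal consonant — surfaces as [ẽ] (rule 2).
/n/ stays [n].
/i/ (between /n/ and /r/) fails the environment for rule 2, so it stays [i].
Rule 3 applies to /r/ (between /i/ and /e/: between two vowels) → [ɾ].
/e/ (between /r/ and /b/): rule 2 targets it, but not before a nasal consonant → unchanged [e].
/b/ meets the environment for rule 1 (word-finally) → [p].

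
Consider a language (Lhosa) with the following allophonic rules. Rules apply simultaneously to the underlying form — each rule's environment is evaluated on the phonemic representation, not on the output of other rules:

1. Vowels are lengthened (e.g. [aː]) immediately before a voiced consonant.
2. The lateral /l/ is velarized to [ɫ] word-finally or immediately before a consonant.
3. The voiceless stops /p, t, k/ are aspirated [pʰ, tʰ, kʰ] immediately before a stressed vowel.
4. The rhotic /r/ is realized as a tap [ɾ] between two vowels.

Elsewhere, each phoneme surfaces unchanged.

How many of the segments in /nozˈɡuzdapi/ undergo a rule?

2

Segments that undergo a rule: /o/ → [oː] (rule 1); /u/ → [uː] (rule 1).
All other segments surface unchanged.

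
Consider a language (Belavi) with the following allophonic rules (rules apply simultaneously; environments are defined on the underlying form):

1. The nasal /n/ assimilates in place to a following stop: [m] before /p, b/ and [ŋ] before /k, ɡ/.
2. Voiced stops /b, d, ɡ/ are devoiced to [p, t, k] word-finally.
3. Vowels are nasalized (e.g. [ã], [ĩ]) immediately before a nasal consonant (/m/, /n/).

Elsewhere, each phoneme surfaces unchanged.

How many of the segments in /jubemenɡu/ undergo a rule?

Segments that undergo a rule: /e/ → [ẽ] (rule 3); /e/ → [ẽ] (rule 3); /n/ → [ŋ] (rule 1).
All other segments surface unchanged.

3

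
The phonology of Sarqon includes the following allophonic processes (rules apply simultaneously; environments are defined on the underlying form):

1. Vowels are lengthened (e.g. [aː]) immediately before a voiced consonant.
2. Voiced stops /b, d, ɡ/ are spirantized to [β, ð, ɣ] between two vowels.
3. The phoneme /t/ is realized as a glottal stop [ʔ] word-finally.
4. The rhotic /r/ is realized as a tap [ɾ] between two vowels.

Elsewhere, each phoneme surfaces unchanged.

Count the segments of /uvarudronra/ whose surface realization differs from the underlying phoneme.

5

Segments that undergo a rule: /u/ → [uː] (rule 1); /a/ → [aː] (rule 1); /r/ → [ɾ] (rule 4); /u/ → [uː] (rule 1); /o/ → [oː] (rule 1).
All other segments surface unchanged.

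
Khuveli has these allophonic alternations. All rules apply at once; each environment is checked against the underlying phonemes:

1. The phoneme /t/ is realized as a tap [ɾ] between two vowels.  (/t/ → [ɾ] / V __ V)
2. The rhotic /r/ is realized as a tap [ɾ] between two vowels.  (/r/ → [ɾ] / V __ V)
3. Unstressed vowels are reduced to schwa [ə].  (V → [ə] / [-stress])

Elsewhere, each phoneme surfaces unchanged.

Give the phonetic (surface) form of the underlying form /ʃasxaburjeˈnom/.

/ʃ/ stays [ʃ].
Rule 3 applies to /a/ (between /ʃ/ and /s/: in an unstressed syllable) → [ə].
/s/ (between /a/ and /x/) is unaffected → [s].
/x/ (between /s/ and /a/) is unaffected → [x].
/a/ meets the environment for rule 3 (in an unstressed syllable) → [ə].
/b/ (between /a/ and /u/) is unaffected → [b].
/u/ meets the environment for rule 3 (in an unstressed syllable) → [ə].
/r/ (between /u/ and /j/): rule 2 targets it, but not between two vowels → unchanged [r].
/j/ — not in any rule's target class → [j].
/e/ (between /j/ and /n/): in an unstressed syllable, so rule 3 applies → [ə].
/n/ (between /e/ and /o/) is unaffected → [n].
/o/ (between /n/ and /m/) fails the environment for rule 3, so it stays [o].
/m/ (word-final): no rule targets it → [m].

[ʃəsxəbərjəˈnom]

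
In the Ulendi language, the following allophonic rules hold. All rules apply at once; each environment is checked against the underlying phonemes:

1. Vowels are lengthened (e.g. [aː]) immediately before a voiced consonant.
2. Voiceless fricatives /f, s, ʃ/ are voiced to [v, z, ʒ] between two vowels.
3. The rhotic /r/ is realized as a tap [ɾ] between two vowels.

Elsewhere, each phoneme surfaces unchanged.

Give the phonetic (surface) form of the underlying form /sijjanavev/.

[siːjjaːnaːveːv]

/s/ (word-initial) fails the environment for rule 2, so it stays [s].
Rule 1 applies to /i/ (between /s/ and /j/: before a voiced consonant) → [iː].
/j/ stays [j].
/j/ (between /j/ and /a/): no rule targets it → [j].
/a/ (between /j/ and /n/): before a voiced consonant, so rule 1 applies → [aː].
/n/ (between /a/ and /a/) is unaffected → [n].
/a/ — between /n/ and /v/, before a voiced consonant — surfaces as [aː] (rule 1).
/v/ stays [v].
/e/ — between /v/ and /v/, before a voiced consonant — surfaces as [eː] (rule 1).
/v/ (word-final) is unaffected → [v].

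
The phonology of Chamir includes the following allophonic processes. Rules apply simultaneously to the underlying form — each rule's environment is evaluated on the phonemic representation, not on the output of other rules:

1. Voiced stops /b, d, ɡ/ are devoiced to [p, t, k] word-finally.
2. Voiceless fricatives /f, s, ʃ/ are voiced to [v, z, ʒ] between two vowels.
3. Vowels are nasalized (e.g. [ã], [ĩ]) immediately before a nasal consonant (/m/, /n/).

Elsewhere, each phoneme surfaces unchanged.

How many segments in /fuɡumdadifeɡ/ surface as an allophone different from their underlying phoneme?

3

Segments that undergo a rule: /u/ → [ũ] (rule 3); /f/ → [v] (rule 2); /ɡ/ → [k] (rule 1).
All other segments surface unchanged.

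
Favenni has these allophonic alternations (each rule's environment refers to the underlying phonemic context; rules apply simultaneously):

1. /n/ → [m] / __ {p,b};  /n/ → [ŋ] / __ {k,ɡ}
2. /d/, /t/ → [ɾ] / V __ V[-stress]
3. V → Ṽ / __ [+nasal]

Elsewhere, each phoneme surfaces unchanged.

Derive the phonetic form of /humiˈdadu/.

/h/ (word-initial) is unaffected → [h].
/u/ — between /h/ and /m/, before a nasal consonant — surfaces as [ũ] (rule 3).
/m/ (between /u/ and /i/): no rule targets it → [m].
/i/ (between /m/ and /d/) is in the target of rule 3 but the environment (before a nasal consonant) is not met → [i].
/d/ (between /i/ and /a/): rule 2 targets it, but not between a vowel and a following unstressed vowel → unchanged [d].
/a/ (between /d/ and /d/): rule 3 targets it, but not before a nasal consonant → unchanged [a].
Rule 2 applies to /d/ (between /a/ and /u/: between a vowel and a following unstressed vowel) → [ɾ].
/u/ — word-final; rule 3 does not apply here → [u].

[hũmiˈdaɾu]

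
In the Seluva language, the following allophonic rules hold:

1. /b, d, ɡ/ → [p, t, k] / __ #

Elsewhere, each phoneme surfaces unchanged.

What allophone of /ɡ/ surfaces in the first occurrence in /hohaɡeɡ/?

[ɡ]

/ɡ/ (between /a/ and /e/) fails the environment for rule 1, so it stays [ɡ].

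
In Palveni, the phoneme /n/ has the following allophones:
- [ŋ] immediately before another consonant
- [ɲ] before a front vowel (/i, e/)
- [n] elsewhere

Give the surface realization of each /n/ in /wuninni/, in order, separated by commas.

Occurrence 1 (position 3): before a front vowel (/i, e/) → [ɲ].
Occurrence 2 (position 5): immediately before another consonant → [ŋ].
Occurrence 3 (position 6): before a front vowel (/i, e/) → [ɲ].

[ɲ], [ŋ], [ɲ]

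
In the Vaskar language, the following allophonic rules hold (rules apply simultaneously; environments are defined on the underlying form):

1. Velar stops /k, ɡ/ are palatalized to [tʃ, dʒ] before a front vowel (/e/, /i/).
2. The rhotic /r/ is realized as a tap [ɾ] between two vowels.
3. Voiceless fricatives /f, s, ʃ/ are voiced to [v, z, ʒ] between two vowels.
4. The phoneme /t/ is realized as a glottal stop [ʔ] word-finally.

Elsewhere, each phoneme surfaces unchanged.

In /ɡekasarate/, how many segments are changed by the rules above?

Segments that undergo a rule: /ɡ/ → [dʒ] (rule 1); /s/ → [z] (rule 3); /r/ → [ɾ] (rule 2).
All other segments surface unchanged.

3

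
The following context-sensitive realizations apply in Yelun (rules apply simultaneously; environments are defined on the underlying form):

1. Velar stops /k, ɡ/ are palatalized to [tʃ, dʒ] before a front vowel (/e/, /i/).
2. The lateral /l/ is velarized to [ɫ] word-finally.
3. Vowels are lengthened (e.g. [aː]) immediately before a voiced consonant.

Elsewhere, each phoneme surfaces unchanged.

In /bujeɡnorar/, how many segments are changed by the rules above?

4

Segments that undergo a rule: /u/ → [uː] (rule 3); /e/ → [eː] (rule 3); /o/ → [oː] (rule 3); /a/ → [aː] (rule 3).
All other segments surface unchanged.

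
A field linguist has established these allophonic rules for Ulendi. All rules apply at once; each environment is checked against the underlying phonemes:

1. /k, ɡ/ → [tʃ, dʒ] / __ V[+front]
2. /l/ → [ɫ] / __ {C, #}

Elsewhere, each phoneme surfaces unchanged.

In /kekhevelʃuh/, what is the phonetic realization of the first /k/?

/k/ (word-initial) occurs before a front vowel → [tʃ] by rule 1.

[tʃ]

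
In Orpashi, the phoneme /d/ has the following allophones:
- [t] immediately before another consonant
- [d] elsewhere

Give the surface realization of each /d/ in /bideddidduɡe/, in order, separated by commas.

[d], [t], [d], [t], [d]

Occurrence 1 (position 3): no conditioning environment matches → elsewhere allophone [d].
Occurrence 2 (position 5): immediately before another consonant → [t].
Occurrence 3 (position 6): no conditioning environment matches → elsewhere allophone [d].
Occurrence 4 (position 8): immediately before another consonant → [t].
Occurrence 5 (position 9): no conditioning environment matches → elsewhere allophone [d].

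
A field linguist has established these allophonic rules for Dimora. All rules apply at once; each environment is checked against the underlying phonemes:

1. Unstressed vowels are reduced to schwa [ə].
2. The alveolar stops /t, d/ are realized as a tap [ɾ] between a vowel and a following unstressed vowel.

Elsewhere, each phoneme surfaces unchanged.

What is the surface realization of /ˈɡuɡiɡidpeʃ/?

/u/ (between /ɡ/ and /ɡ/) is in the target of rule 1 but the environment (in an unstressed syllable) is not met → [u].
Rule 1 applies to /i/ (between /ɡ/ and /ɡ/: in an unstressed syllable) → [ə].
/i/ (between /ɡ/ and /d/) occurs in an unstressed syllable → [ə] by rule 1.
/d/ (between /i/ and /p/): rule 2 targets it, but not between a vowel and a following unstressed vowel → unchanged [d].
/e/ (between /p/ and /ʃ/) occurs in an unstressed syllable → [ə] by rule 1.

[ˈɡuɡəɡədpəʃ]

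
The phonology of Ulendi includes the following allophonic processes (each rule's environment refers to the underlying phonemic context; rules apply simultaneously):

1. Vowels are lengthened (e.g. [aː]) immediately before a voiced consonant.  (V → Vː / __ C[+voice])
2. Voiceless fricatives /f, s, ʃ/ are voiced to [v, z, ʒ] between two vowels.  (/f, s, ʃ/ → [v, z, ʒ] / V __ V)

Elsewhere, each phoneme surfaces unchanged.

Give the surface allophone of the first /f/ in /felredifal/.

/f/ (word-initial) fails the environment for rule 2, so it stays [f].

[f]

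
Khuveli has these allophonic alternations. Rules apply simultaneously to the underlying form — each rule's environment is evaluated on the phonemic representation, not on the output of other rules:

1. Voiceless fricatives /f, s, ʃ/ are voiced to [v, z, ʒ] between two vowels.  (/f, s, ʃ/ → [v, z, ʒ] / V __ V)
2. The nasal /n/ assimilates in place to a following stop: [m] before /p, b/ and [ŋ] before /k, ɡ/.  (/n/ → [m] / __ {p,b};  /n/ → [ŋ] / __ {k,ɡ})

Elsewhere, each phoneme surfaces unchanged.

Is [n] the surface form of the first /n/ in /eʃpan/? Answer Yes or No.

Yes

/n/ (word-final) is in the target of rule 2 but the environment (before a labial or velar stop) is not met → [n].
The actual realization is [n], which matches [n].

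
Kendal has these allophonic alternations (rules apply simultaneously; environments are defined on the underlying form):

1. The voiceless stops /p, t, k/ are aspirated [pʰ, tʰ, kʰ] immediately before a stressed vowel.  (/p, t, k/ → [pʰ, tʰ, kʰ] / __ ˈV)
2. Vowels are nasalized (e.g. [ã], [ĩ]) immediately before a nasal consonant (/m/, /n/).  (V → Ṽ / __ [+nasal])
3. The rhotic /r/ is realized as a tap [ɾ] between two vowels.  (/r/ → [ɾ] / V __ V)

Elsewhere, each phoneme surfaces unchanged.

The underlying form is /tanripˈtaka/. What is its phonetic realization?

/t/ (word-initial): rule 1 targets it, but not immediately before a stressed vowel → unchanged [t].
/a/ (between /t/ and /n/): before a nasal consonant, so rule 2 applies → [ã].
/n/ — not in any rule's target class → [n].
/r/ (between /n/ and /i/) fails the environment for rule 3, so it stays [r].
/i/ (between /r/ and /p/): rule 2 targets it, but not before a nasal consonant → unchanged [i].
/p/ (between /i/ and /t/): rule 1 targets it, but not immediately before a stressed vowel → unchanged [p].
/t/ — between /p/ and /a/, immediately before a stressed vowel — surfaces as [tʰ] (rule 1).
/a/ (between /t/ and /k/) is in the target of rule 2 but the environment (before a nasal consonant) is not met → [a].
/k/ (between /a/ and /a/) is in the target of rule 1 but the environment (immediately before a stressed vowel) is not met → [k].
/a/ (word-final): rule 2 targets it, but not before a nasal consonant → unchanged [a].

[tãnripˈtʰaka]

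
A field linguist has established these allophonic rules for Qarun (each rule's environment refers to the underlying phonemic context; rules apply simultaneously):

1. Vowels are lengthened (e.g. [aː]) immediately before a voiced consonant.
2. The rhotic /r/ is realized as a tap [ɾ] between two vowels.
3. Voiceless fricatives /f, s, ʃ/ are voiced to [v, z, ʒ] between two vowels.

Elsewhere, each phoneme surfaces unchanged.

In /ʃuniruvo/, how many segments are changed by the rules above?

Segments that undergo a rule: /u/ → [uː] (rule 1); /i/ → [iː] (rule 1); /r/ → [ɾ] (rule 2); /u/ → [uː] (rule 1).
All other segments surface unchanged.

4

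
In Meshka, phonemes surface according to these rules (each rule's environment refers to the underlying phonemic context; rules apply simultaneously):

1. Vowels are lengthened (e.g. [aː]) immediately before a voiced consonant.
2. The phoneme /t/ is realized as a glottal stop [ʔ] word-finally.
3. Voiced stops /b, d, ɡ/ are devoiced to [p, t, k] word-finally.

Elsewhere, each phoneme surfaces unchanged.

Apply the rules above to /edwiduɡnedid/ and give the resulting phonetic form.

[eːdwiːduːɡneːdiːt]

/e/ (word-initial) occurs before a voiced consonant → [eː] by rule 1.
/d/ (between /e/ and /w/) is in the target of rule 3 but the environment (word-finally) is not met → [d].
/w/ stays [w].
/i/ — between /w/ and /d/, before a voiced consonant — surfaces as [iː] (rule 1).
/d/ (between /i/ and /u/): rule 3 targets it, but not word-finally → unchanged [d].
/u/ (between /d/ and /ɡ/) occurs before a voiced consonant → [uː] by rule 1.
/ɡ/ (between /u/ and /n/) is in the target of rule 3 but the environment (word-finally) is not met → [ɡ].
/n/ — not in any rule's target class → [n].
/e/ (between /n/ and /d/): before a voiced consonant, so rule 1 applies → [eː].
/d/ (between /e/ and /i/) is in the target of rule 3 but the environment (word-finally) is not met → [d].
/i/ (between /d/ and /d/): before a voiced consonant, so rule 1 applies → [iː].
/d/ — word-final, word-finally — surfaces as [t] (rule 3).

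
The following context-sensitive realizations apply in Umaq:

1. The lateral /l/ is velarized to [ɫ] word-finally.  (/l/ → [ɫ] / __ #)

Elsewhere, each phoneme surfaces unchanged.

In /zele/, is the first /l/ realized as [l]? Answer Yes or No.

Yes

/l/ (between /e/ and /e/) fails the environment for rule 1, so it stays [l].
The actual realization is [l], which matches [l].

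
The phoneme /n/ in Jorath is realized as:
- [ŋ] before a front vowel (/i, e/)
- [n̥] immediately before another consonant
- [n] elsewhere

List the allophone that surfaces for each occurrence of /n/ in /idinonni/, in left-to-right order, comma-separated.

[n], [n̥], [ŋ]

Occurrence 1 (position 4): no conditioning environment matches → elsewhere allophone [n].
Occurrence 2 (position 6): immediately before another consonant → [n̥].
Occurrence 3 (position 7): before a front vowel (/i, e/) → [ŋ].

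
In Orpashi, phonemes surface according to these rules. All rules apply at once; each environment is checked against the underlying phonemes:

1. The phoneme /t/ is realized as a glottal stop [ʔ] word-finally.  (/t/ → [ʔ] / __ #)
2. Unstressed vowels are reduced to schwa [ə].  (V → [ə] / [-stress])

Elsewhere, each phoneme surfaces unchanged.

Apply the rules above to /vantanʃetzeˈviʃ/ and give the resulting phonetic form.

[vəntənʃətzəˈviʃ]

/a/ (between /v/ and /n/) occurs in an unstressed syllable → [ə] by rule 2.
/t/ — between /n/ and /a/; rule 1 does not apply here → [t].
/a/ meets the environment for rule 2 (in an unstressed syllable) → [ə].
/e/ meets the environment for rule 2 (in an unstressed syllable) → [ə].
/t/ (between /e/ and /z/) is in the target of rule 1 but the environment (word-finally) is not met → [t].
Rule 2 applies to /e/ (between /z/ and /v/: in an unstressed syllable) → [ə].
/i/ (between /v/ and /ʃ/): rule 2 targets it, but not in an unstressed syllable → unchanged [i].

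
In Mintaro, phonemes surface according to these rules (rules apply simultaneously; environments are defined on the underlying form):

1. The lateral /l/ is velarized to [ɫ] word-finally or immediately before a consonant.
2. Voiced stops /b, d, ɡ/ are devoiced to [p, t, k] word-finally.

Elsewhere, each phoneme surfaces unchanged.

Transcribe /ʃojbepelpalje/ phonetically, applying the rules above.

[ʃojbepeɫpaɫje]

/ʃ/ stays [ʃ].
/o/ stays [o].
/j/ (between /o/ and /b/) is unaffected → [j].
/b/ (between /j/ and /e/) fails the environment for rule 2, so it stays [b].
/e/ — not in any rule's target class → [e].
/p/ (between /e/ and /e/) is unaffected → [p].
/e/ stays [e].
/l/ — between /e/ and /p/, word-finally or immediately before a consonant — surfaces as [ɫ] (rule 1).
/p/ (between /l/ and /a/): no rule targets it → [p].
/a/ stays [a].
/l/ (between /a/ and /j/) occurs word-finally or immediately before a consonant → [ɫ] by rule 1.
/j/ (between /l/ and /e/): no rule targets it → [j].
/e/ — not in any rule's target class → [e].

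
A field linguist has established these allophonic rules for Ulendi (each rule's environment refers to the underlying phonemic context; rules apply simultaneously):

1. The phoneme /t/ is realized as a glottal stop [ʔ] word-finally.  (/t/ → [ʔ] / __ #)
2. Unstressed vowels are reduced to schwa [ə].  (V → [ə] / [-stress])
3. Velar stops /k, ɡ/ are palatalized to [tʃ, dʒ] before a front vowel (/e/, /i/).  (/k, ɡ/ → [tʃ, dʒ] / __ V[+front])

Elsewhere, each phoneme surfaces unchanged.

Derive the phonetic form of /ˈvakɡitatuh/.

[ˈvakdʒətətəh]

/v/ (word-initial): no rule targets it → [v].
/a/ (between /v/ and /k/) fails the environment for rule 2, so it stays [a].
/k/ (between /a/ and /ɡ/) is in the target of rule 3 but the environment (before a front vowel) is not met → [k].
Rule 3 applies to /ɡ/ (between /k/ and /i/: before a front vowel) → [dʒ].
/i/ (between /ɡ/ and /t/) occurs in an unstressed syllable → [ə] by rule 2.
/t/ (between /i/ and /a/): rule 1 targets it, but not word-finally → unchanged [t].
/a/ meets the environment for rule 2 (in an unstressed syllable) → [ə].
/t/ (between /a/ and /u/) is in the target of rule 1 but the environment (word-finally) is not met → [t].
Rule 2 applies to /u/ (between /t/ and /h/: in an unstressed syllable) → [ə].
/h/ (word-final) is unaffected → [h].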